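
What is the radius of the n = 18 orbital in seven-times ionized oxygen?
2.1432 nm (or 21.4317 Å)

The Bohr radius formula is:
r_n = n² a₀ / Z

where a₀ = 0.0529177 nm is the Bohr radius.

For O⁷⁺ (Z = 8) at n = 18:
r_18 = 18² × 0.0529177 nm / 8
r_18 = 324 × 0.0529177 nm / 8
r_18 = 17.14533 nm / 8
r_18 = 2.1432 nm

The electron orbits at approximately 2.1432 nm from the nucleus.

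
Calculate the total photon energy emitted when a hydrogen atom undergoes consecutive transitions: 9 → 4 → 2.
3.2335 eV

The energy levels of hydrogen are E_n = -13.6057 / n² eV.

First transition (9 → 4):
ΔE₁ = |E_4 - E_9|
ΔE₁ = |-0.8503562500 - (-0.1679716049)| = 0.6823846 eV

Second transition (4 → 2):
ΔE₂ = |E_2 - E_4|
ΔE₂ = |-3.4014250000 - (-0.8503562500)| = 2.5510688 eV

Total energy released:
E_total = ΔE₁ + ΔE₂ = 0.6823846 + 2.5510688 = 3.2335 eV

Note: This equals the direct transition 9 → 2: 3.2335 eV ✓
Energy is conserved regardless of the path taken.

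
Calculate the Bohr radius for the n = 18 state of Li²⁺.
5.7151 nm (or 57.1511 Å)

The Bohr radius formula is:
r_n = n² a₀ / Z

where a₀ = 0.0529177 nm is the Bohr radius.

For Li²⁺ (Z = 3) at n = 18:
r_18 = 18² × 0.0529177 nm / 3
r_18 = 324 × 0.0529177 nm / 3
r_18 = 17.14533 nm / 3
r_18 = 5.7151 nm

The electron orbits at approximately 5.7151 nm from the nucleus.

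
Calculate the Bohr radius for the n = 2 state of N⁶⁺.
0.0302 nm (or 0.3024 Å)

The Bohr radius formula is:
r_n = n² a₀ / Z

where a₀ = 0.0529177 nm is the Bohr radius.

For N⁶⁺ (Z = 7) at n = 2:
r_2 = 2² × 0.0529177 nm / 7
r_2 = 4 × 0.0529177 nm / 7
r_2 = 0.21167 nm / 7
r_2 = 0.0302 nm

The electron orbits at approximately 0.0302 nm from the nucleus.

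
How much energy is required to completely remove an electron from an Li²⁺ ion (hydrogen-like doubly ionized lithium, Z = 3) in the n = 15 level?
0.5442 eV

The ionization energy is the energy needed to remove the electron completely (n → ∞).

For a hydrogen-like ion with Z = 3, E_n = -13.6057 Z² / n² eV.

At n = 15: E_15 = -13.6057 × 3² / 15² = -0.5442280 eV
At n = ∞: E_∞ = 0 eV

Ionization energy = E_∞ - E_15 = 0 - (-0.5442280) = 0.5442280 eV
Ionization energy ≈ 0.5442 eV

This is also called the binding energy of the electron in state n = 15.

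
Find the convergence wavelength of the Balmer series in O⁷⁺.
5.695407 nm

The series limit corresponds to the transition from n = ∞ to n = 2.
This is the highest energy (shortest wavelength) transition in the Balmer series.

E_∞ = 0 eV
E_2 = -13.6057 × 8² / 2² = -217.69120000 eV

Energy at series limit:
ΔE = E_∞ - E_2 = 0 - (-217.69120000) = 217.69120000 eV
λ = hc/E = 1239.84 eV·nm / 217.69120000 eV = 5.695407 nm

This energy equals the ionization energy from the n = 2 state of O⁷⁺.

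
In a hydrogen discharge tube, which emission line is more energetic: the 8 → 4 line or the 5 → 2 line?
5 → 2

Calculate the energy for each transition:

Transition 8 → 4:
ΔE₁ = |E_4 - E_8| = |-13.6057/4² - (-13.6057/8²)|
ΔE₁ = |-0.850356250000 - (-0.212589062500)| = 0.637767188 eV

Transition 5 → 2:
ΔE₂ = |E_2 - E_5| = |-13.6057/2² - (-13.6057/5²)|
ΔE₂ = |-3.401425000000 - (-0.544228000000)| = 2.857197000 eV

Since 2.857197000 eV > 0.637767188 eV, the transition 5 → 2 emits the more energetic photon.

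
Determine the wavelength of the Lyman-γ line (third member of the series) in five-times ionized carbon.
2.700 nm

The lines of a series are numbered from the longest wavelength (smallest ΔE) outward; the third line is the transition from n = n_f + 3 to n_f.
The Lyman series has all transitions ending at n_f = 1.

For C⁵⁺ (Z = 6), the third line (γ-line) is the jump from n = 4 to n = 1:
E_4 = -13.6057 × 6² / 4² = -30.61283 eV
E_1 = -13.6057 × 6² / 1² = -489.80520 eV
ΔE = E_4 - E_1 = 459.19237 eV

λ = hc/E = 1239.84 eV·nm / 459.19237 eV
λ = 2.700 nm

This is the γ-line of the Lyman series in C⁵⁺.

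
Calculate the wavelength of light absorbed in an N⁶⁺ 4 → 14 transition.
32.400538 nm

First, find the transition energy using E_n = -13.6057 Z² / n² eV:
E_4 = -13.6057 × 7² / 4² = -41.66745625 eV
E_14 = -13.6057 × 7² / 14² = -3.40142500 eV

Photon energy: |ΔE| = |E_14 - E_4| = 38.26603125 eV

Convert to wavelength using E = hc/λ with hc = 1239.84 eV·nm:
λ = hc/E = 1239.84 eV·nm / 38.26603125 eV
λ = 32.400538 nm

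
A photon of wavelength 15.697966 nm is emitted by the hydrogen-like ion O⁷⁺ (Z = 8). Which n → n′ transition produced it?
n = 7 → n = 3

First, find the photon energy from the wavelength (hc = 1239.84 eV·nm):
E = hc/λ = 1239.84 eV·nm / 15.697966 nm = 78.980933 eV

The energy levels of O⁷⁺ satisfy E_n = -13.6057 × 8² / n² eV, so an emission n_i → n_f releases
ΔE = 13.6057 × 8² × (1/n_f² − 1/n_i²) eV.

Setting ΔE equal to the photon energy:
1/n_f² − 1/n_i² = 78.980933 / (13.6057 × 8²) = 0.090702946

Since 1/n_i² must be positive, we need 1/n_f² > 0.090702946, i.e. n_f ≤ 3. For each allowed n_f, solve n_i = (1/n_f² − 0.090702946)^(−1/2) and check whether it is a whole number:
  n_f = 1: 1/n_i² = 1.000000000 − 0.090702946 = 0.909297054 → n_i = 1.049  (not an integer) ✗
  n_f = 2: 1/n_i² = 0.250000000 − 0.090702946 = 0.159297054 → n_i = 2.506  (not an integer) ✗
  n_f = 3: 1/n_i² = 0.111111111 − 0.090702946 = 0.020408165 → n_i = 7.000  → integer, n_i = 7 ✓

Only n_f = 3 gives an integer upper level, n_i = 7.

The transition is from n = 7 to n = 3 (emission).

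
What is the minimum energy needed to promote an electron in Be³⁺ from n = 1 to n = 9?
215.004 eV

The energy levels of a hydrogen-like atom are E_n = -13.6057 Z² eV / n².

Energy at n = 1: E_1 = -13.6057 × 4² / 1² = -217.691200 eV
Energy at n = 9: E_9 = -13.6057 × 4² / 9² = -2.687546 eV

The excitation energy is the difference:
ΔE = E_9 - E_1
ΔE = -2.687546 - (-217.691200)
ΔE = 215.004 eV

Since this is positive, energy must be absorbed (photon absorption).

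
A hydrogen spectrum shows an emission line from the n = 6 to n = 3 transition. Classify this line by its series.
Paschen series

The spectral series in hydrogen are named based on the final (lower) energy level:
- Lyman series: n_final = 1 (ultraviolet)
- Balmer series: n_final = 2 (visible/near-UV)
- Paschen series: n_final = 3 (infrared)
- Brackett series: n_final = 4 (infrared)
- Pfund series: n_final = 5 (far infrared)

Since this transition ends at n = 3, it belongs to the Paschen series.

For reference, this 6 → 3 line has photon energy
ΔE = 13.6057 eV × (1/3² - 1/6²) = 1.13380833 eV,
corresponding to wavelength λ = hc/ΔE = 1239.84 eV·nm / 1.13380833 eV = 1093.518 nm in the infrared region.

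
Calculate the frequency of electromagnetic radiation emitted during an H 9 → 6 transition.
5.08e+13 Hz

First, find the transition energy:
E_9 = -13.6057 / 9² = -0.16797160 eV
E_6 = -13.6057 / 6² = -0.37793611 eV
|ΔE| = |E_6 - E_9| = 0.20996451 eV

Convert to Joules: E = 0.20996451 eV × (1.602177 × 10⁻¹⁹ J/eV) = 3.3640e-20 J

Using E = hf:
f = E/h = 3.3640e-20 J / (6.62607 × 10⁻³⁴ J·s)
f = 5.08e+13 Hz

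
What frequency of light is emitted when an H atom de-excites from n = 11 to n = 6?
6.4196e+13 Hz

First, find the transition energy:
E_11 = -13.6057 / 11² = -0.11244380 eV
E_6 = -13.6057 / 6² = -0.37793611 eV
|ΔE| = |E_6 - E_11| = 0.26549231 eV

Convert to Joules: E = 0.26549231 eV × (1.602177 × 10⁻¹⁹ J/eV) = 4.253657e-20 J

Using E = hf:
f = E/h = 4.253657e-20 J / (6.62607 × 10⁻³⁴ J·s)
f = 6.4196e+13 Hz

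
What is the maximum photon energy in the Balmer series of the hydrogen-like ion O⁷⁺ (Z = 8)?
217.69120 eV

The series limit corresponds to the transition from n = ∞ to n = 2.
This is the highest energy (shortest wavelength) transition in the Balmer series.

E_∞ = 0 eV
E_2 = -13.6057 × 8² / 2² = -217.69120 eV

Energy at series limit:
ΔE = E_∞ - E_2 = 0 - (-217.69120) = 217.69120 eV

This energy equals the ionization energy from the n = 2 state of O⁷⁺.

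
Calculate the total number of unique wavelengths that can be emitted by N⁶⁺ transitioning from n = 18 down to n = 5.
91

The electron can occupy levels n = 5, 6, ..., 18 during de-excitation — that is m = 18 - 5 + 1 = 14 distinct levels.

The number of distinct spectral lines equals the number of ways to choose 2 of these m levels (each pair gives one possible emission transition):

Number of lines = m(m-1)/2 = 14×13/2 = 91

These correspond to all possible transitions between the 14 levels:
18 → 17, 18 → 16, 18 → 15, 18 → 14, 18 → 13, 18 → 12, 18 → 11, 18 → 10...

Each transition produces a photon with a unique energy (and thus wavelength). This count does not depend on Z.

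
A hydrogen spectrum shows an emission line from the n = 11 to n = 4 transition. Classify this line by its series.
Brackett series

The spectral series in hydrogen are named based on the final (lower) energy level:
- Lyman series: n_final = 1 (ultraviolet)
- Balmer series: n_final = 2 (visible/near-UV)
- Paschen series: n_final = 3 (infrared)
- Brackett series: n_final = 4 (infrared)
- Pfund series: n_final = 5 (far infrared)

Since this transition ends at n = 4, it belongs to the Brackett series.

For reference, this 11 → 4 line has photon energy
ΔE = 13.6057 eV × (1/4² - 1/11²) = 0.73791245 eV,
corresponding to wavelength λ = hc/ΔE = 1239.84 eV·nm / 0.73791245 eV = 1680.20 nm in the infrared region.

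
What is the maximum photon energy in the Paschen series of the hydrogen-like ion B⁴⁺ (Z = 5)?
37.7936 eV

The series limit corresponds to the transition from n = ∞ to n = 3.
This is the highest energy (shortest wavelength) transition in the Paschen series.

E_∞ = 0 eV
E_3 = -13.6057 × 5² / 3² = -37.7936 eV

Energy at series limit:
ΔE = E_∞ - E_3 = 0 - (-37.7936) = 37.7936 eV

This energy equals the ionization energy from the n = 3 state of B⁴⁺.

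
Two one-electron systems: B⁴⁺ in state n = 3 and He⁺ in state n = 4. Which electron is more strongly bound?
B⁴⁺ at n = 3 (E = -37.794 eV)

Using E_n = -13.6057 Z² / n² eV:

B⁴⁺ (Z = 5) at n = 3:
E = -13.6057 × 5² / 3² = -13.6057 × 25 / 9 = -37.793611 eV

He⁺ (Z = 2) at n = 4:
E = -13.6057 × 2² / 4² = -13.6057 × 4 / 16 = -3.401425 eV

Since -37.793611 eV < -3.401425 eV,
B⁴⁺ at n = 3 is more tightly bound (requires more energy to ionize).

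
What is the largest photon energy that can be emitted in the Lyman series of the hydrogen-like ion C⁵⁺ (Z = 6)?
489.80520 eV

The series limit corresponds to the transition from n = ∞ to n = 1.
This is the highest energy (shortest wavelength) transition in the Lyman series.

E_∞ = 0 eV
E_1 = -13.6057 × 6² / 1² = -489.80520 eV

Energy at series limit:
ΔE = E_∞ - E_1 = 0 - (-489.80520) = 489.80520 eV

This energy equals the ionization energy from the n = 1 state of C⁵⁺.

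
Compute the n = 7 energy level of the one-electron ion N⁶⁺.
-13.61 eV

For hydrogen-like ions, the energy levels scale with Z²:
E_n = -13.6057 Z² / n² eV

For N⁶⁺ (Z = 7) at n = 7:
E_7 = -13.6057 × 7² / 7²
E_7 = -13.6057 × 49 / 49
E_7 = -666.6793 / 49
E_7 = -13.61 eV

The energy is 49 times more negative than hydrogen at the same n due to the stronger nuclear charge.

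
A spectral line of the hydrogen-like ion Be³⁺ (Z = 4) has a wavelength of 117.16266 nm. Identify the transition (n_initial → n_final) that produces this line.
n = 4 → n = 3

First, find the photon energy from the wavelength (hc = 1239.84 eV·nm):
E = hc/λ = 1239.84 eV·nm / 117.16266 nm = 10.582211 eV

The energy levels of Be³⁺ satisfy E_n = -13.6057 × 4² / n² eV, so an emission n_i → n_f releases
ΔE = 13.6057 × 4² × (1/n_f² − 1/n_i²) eV.

Setting ΔE equal to the photon energy:
1/n_f² − 1/n_i² = 10.582211 / (13.6057 × 4²) = 0.048611111

Since 1/n_i² must be positive, we need 1/n_f² > 0.048611111, i.e. n_f ≤ 4. For each allowed n_f, solve n_i = (1/n_f² − 0.048611111)^(−1/2) and check whether it is a whole number:
  n_f = 1: 1/n_i² = 1.000000000 − 0.048611111 = 0.951388889 → n_i = 1.025  (not an integer) ✗
  n_f = 2: 1/n_i² = 0.250000000 − 0.048611111 = 0.201388889 → n_i = 2.228  (not an integer) ✗
  n_f = 3: 1/n_i² = 0.111111111 − 0.048611111 = 0.062500000 → n_i = 4.000  → integer, n_i = 4 ✓
  n_f = 4: 1/n_i² = 0.062500000 − 0.048611111 = 0.013888889 → n_i = 8.485  (not an integer) ✗

Only n_f = 3 gives an integer upper level, n_i = 4.

The transition is from n = 4 to n = 3 (emission).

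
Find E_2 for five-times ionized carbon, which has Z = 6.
-122.451 eV

For hydrogen-like ions, the energy levels scale with Z²:
E_n = -13.6057 Z² / n² eV

For C⁵⁺ (Z = 6) at n = 2:
E_2 = -13.6057 × 6² / 2²
E_2 = -13.6057 × 36 / 4
E_2 = -489.8052 / 4
E_2 = -122.451 eV

The energy is 36 times more negative than hydrogen at the same n due to the stronger nuclear charge.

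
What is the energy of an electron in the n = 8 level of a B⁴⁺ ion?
-5.31473 eV

For hydrogen-like ions, the energy levels scale with Z²:
E_n = -13.6057 Z² / n² eV

For B⁴⁺ (Z = 5) at n = 8:
E_8 = -13.6057 × 5² / 8²
E_8 = -13.6057 × 25 / 64
E_8 = -340.1425 / 64
E_8 = -5.31473 eV

The energy is 25 times more negative than hydrogen at the same n due to the stronger nuclear charge.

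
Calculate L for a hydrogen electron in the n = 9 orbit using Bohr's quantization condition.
9.491e-34 J·s (or 9ℏ)

In the Bohr model, angular momentum is quantized:
L = nℏ

where ℏ = h/(2π) = 1.05457e-34 J·s

For n = 9:
L = 9 × 1.05457e-34 J·s
L = 9.491e-34 J·s

This can also be written as L = 9ℏ.
The angular momentum is an integer multiple of the reduced Planck constant.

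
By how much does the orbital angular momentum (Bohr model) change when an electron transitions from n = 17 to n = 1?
1.68731e-33 J·s (or 16ℏ)

In the Bohr model, L_n = nℏ where ℏ = 1.0545718e-34 J·s.

L_17 = 17ℏ = 1.7927721e-33 J·s
L_1 = 1ℏ = 1.0545718e-34 J·s

ΔL = L_17 - L_1 = (17 - 1)ℏ = 16ℏ
ΔL = 16 × 1.0545718e-34 J·s = 1.68731e-33 J·s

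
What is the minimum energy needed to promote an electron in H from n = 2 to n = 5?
2.85720 eV

The energy levels of a hydrogen-like atom are E_n = -13.6057 eV / n².

Energy at n = 2: E_2 = -13.6057 / 2² = -3.40142500 eV
Energy at n = 5: E_5 = -13.6057 / 5² = -0.54422800 eV

The excitation energy is the difference:
ΔE = E_5 - E_2
ΔE = -0.54422800 - (-3.40142500)
ΔE = 2.85720 eV

Since this is positive, energy must be absorbed (photon absorption).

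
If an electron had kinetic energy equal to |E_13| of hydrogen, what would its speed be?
1.68284e+05 m/s (or 0.056% of c)

The binding energy at n = 13 for hydrogen is:
E_13 = -13.6057/13² = -0.0805071006 eV
|E_13| = 0.0805071006 eV

Convert to Joules:
KE = 0.0805071006 eV × (1.602177 × 10⁻¹⁹ J/eV) = 1.2898662e-20 J

Using KE = ½mv²:
v = √(2·KE/m_e)
v = √(2 × 1.2898662e-20 J / 9.10938 × 10⁻³¹ kg)
v = 1.68284e+05 m/s

This is approximately 0.056% the speed of light.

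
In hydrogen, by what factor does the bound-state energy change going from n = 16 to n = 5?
10.2400

Using E_n = -13.6057 Z² / n² eV with Z = 1:

E_5 = -13.6057 / 5² = -13.6057 / 25 = -0.5442280000 eV
E_16 = -13.6057 / 16² = -13.6057 / 256 = -0.0531472656 eV

The ratio is:
E_5/E_16 = (-0.5442280000) / (-0.0531472656)
E_5/E_16 = (-13.6057/25) / (-13.6057/256)
E_5/E_16 = 256/25
E_5/E_16 = 10.2400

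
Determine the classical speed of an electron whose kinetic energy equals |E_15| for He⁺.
2.91692e+05 m/s (or 0.09730% of c)

The binding energy at n = 15 for He⁺ is:
E_15 = -13.6057 × 2²/15² = -0.241879111 eV
|E_15| = 0.241879111 eV

Convert to Joules:
KE = 0.241879111 eV × (1.602177 × 10⁻¹⁹ J/eV) = 3.8753315e-20 J

Using KE = ½mv²:
v = √(2·KE/m_e)
v = √(2 × 3.8753315e-20 J / 9.10938 × 10⁻³¹ kg)
v = 2.91692e+05 m/s

This is approximately 0.09730% the speed of light.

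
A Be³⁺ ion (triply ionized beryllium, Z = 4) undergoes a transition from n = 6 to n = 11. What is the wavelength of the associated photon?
291.8729 nm

First, find the transition energy using E_n = -13.6057 Z² / n² eV:
E_6 = -13.6057 × 4² / 6² = -6.04697778 eV
E_11 = -13.6057 × 4² / 11² = -1.79910083 eV

Photon energy: |ΔE| = |E_11 - E_6| = 4.24787695 eV

Convert to wavelength using E = hc/λ with hc = 1239.84 eV·nm:
λ = hc/E = 1239.84 eV·nm / 4.24787695 eV
λ = 291.8729 nm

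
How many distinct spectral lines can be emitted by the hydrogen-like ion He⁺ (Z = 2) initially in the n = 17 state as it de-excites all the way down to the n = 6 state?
66

The electron can occupy levels n = 6, 7, ..., 17 during de-excitation — that is m = 17 - 6 + 1 = 12 distinct levels.

The number of distinct spectral lines equals the number of ways to choose 2 of these m levels (each pair gives one possible emission transition):

Number of lines = m(m-1)/2 = 12×11/2 = 66

These correspond to all possible transitions between the 12 levels:
17 → 16, 17 → 15, 17 → 14, 17 → 13, 17 → 12, 17 → 11, 17 → 10, 17 → 9...

Each transition produces a photon with a unique energy (and thus wavelength). This count does not depend on Z.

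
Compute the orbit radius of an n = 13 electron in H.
8.943095 nm (or 89.430948 Å)

The Bohr radius formula is:
r_n = n² a₀ / Z

where a₀ = 0.052917721 nm is the Bohr radius.

For H (Z = 1) at n = 13:
r_13 = 13² × 0.052917721 nm / 1
r_13 = 169 × 0.052917721 nm / 1
r_13 = 8.9430948 nm / 1
r_13 = 8.943095 nm

The electron orbits at approximately 8.943095 nm from the nucleus.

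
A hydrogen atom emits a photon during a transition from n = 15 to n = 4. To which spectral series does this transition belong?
Brackett series

The spectral series in hydrogen are named based on the final (lower) energy level:
- Lyman series: n_final = 1 (ultraviolet)
- Balmer series: n_final = 2 (visible/near-UV)
- Paschen series: n_final = 3 (infrared)
- Brackett series: n_final = 4 (infrared)
- Pfund series: n_final = 5 (far infrared)

Since this transition ends at n = 4, it belongs to the Brackett series.

For reference, this 15 → 4 line has photon energy
ΔE = 13.6057 eV × (1/4² - 1/15²) = 0.78988647222 eV,
corresponding to wavelength λ = hc/ΔE = 1239.84 eV·nm / 0.78988647222 eV = 1569.64329 nm in the infrared region.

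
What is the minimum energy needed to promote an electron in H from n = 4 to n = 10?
0.7143 eV

The energy levels of a hydrogen-like atom are E_n = -13.6057 eV / n².

Energy at n = 4: E_4 = -13.6057 / 4² = -0.8503563 eV
Energy at n = 10: E_10 = -13.6057 / 10² = -0.1360570 eV

The excitation energy is the difference:
ΔE = E_10 - E_4
ΔE = -0.1360570 - (-0.8503563)
ΔE = 0.7143 eV

Since this is positive, energy must be absorbed (photon absorption).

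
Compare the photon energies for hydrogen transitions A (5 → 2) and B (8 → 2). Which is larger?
8 → 2

Calculate the energy for each transition:

Transition 5 → 2:
ΔE₁ = |E_2 - E_5| = |-13.6057/2² - (-13.6057/5²)|
ΔE₁ = |-3.4014250000 - (-0.5442280000)| = 2.8571970 eV

Transition 8 → 2:
ΔE₂ = |E_2 - E_8| = |-13.6057/2² - (-13.6057/8²)|
ΔE₂ = |-3.4014250000 - (-0.2125890625)| = 3.1888359 eV

Since 3.1888359 eV > 2.8571970 eV, the transition 8 → 2 emits the more energetic photon.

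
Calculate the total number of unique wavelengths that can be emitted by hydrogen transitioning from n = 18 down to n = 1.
153

The electron can occupy levels n = 1, 2, ..., 18 during de-excitation — that is m = 18 - 1 + 1 = 18 distinct levels.

The number of distinct spectral lines equals the number of ways to choose 2 of these m levels (each pair gives one possible emission transition):

Number of lines = m(m-1)/2 = 18×17/2 = 153

These correspond to all possible transitions between the 18 levels:
18 → 17, 18 → 16, 18 → 15, 18 → 14, 18 → 13, 18 → 12, 18 → 11, 18 → 10...

Each transition produces a photon with a unique energy (and thus wavelength). This count does not depend on Z.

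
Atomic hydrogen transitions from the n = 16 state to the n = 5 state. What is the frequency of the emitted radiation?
1.19e+14 Hz

First, find the transition energy:
E_16 = -13.6057 / 16² = -0.053147 eV
E_5 = -13.6057 / 5² = -0.544228 eV
|ΔE| = |E_5 - E_16| = 0.491081 eV

Convert to Joules: E = 0.491081 eV × (1.602177 × 10⁻¹⁹ J/eV) = 7.8680e-20 J

Using E = hf:
f = E/h = 7.8680e-20 J / (6.62607 × 10⁻³⁴ J·s)
f = 1.19e+14 Hz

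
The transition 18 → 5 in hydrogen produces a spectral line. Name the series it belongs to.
Pfund series

The spectral series in hydrogen are named based on the final (lower) energy level:
- Lyman series: n_final = 1 (ultraviolet)
- Balmer series: n_final = 2 (visible/near-UV)
- Paschen series: n_final = 3 (infrared)
- Brackett series: n_final = 4 (infrared)
- Pfund series: n_final = 5 (far infrared)

Since this transition ends at n = 5, it belongs to the Pfund series.

For reference, this 18 → 5 line has photon energy
ΔE = 13.6057 eV × (1/5² - 1/18²) = 0.50223509877 eV,
corresponding to wavelength λ = hc/ΔE = 1239.84 eV·nm / 0.50223509877 eV = 2468.64467 nm in the far infrared region.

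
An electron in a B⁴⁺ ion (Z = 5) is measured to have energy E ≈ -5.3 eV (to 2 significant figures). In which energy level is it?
n = 8

The exact energy levels follow E_n = -13.6057 Z² / n² eV with Z = 5.

The measured value (-5.3 eV) is reported to only 2 significant figures, so we must test candidate n values and see which one matches to that precision.

Candidate energies:
  n = 6:  E = -13.6057 × 5² / 6² = -9.44840 eV
  n = 7:  E = -13.6057 × 5² / 7² = -6.94168 eV
  n = 8:  E = -13.6057 × 5² / 8² = -5.31473 eV  ← matches
  n = 9:  E = -13.6057 × 5² / 9² = -4.19929 eV
  n = 10:  E = -13.6057 × 5² / 10² = -3.40143 eV

Checking against the measurement of -5.3 eV (2 sig figs), only n = 8 agrees:
E_8 = -5.31473 eV, which rounds to -5.3 eV ✓

Therefore n = 8.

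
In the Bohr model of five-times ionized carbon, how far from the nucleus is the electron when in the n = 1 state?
0.0088 nm (or 0.0882 Å)

The Bohr radius formula is:
r_n = n² a₀ / Z

where a₀ = 0.0529177 nm is the Bohr radius.

For C⁵⁺ (Z = 6) at n = 1:
r_1 = 1² × 0.0529177 nm / 6
r_1 = 1 × 0.0529177 nm / 6
r_1 = 0.05292 nm / 6
r_1 = 0.0088 nm

The electron orbits at approximately 0.0088 nm from the nucleus.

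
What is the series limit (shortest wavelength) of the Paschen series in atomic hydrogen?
820.14 nm

The series limit corresponds to the transition from n = ∞ to n = 3.
This is the highest energy (shortest wavelength) transition in the Paschen series.

E_∞ = 0 eV
E_3 = -13.6057 / 3² = -1.511744 eV

Energy at series limit:
ΔE = E_∞ - E_3 = 0 - (-1.511744) = 1.511744 eV
λ = hc/E = 1239.84 eV·nm / 1.511744 eV = 820.14 nm

This energy equals the ionization energy from the n = 3 state of hydrogen.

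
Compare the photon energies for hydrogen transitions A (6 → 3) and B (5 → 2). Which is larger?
5 → 2

Calculate the energy for each transition:

Transition 6 → 3:
ΔE₁ = |E_3 - E_6| = |-13.6057/3² - (-13.6057/6²)|
ΔE₁ = |-1.51174444 - (-0.37793611)| = 1.13381 eV

Transition 5 → 2:
ΔE₂ = |E_2 - E_5| = |-13.6057/2² - (-13.6057/5²)|
ΔE₂ = |-3.40142500 - (-0.54422800)| = 2.85720 eV

Since 2.85720 eV > 1.13381 eV, the transition 5 → 2 emits the more energetic photon.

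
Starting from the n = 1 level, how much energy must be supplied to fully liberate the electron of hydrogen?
13.61 eV

The ionization energy is the energy needed to remove the electron completely (n → ∞).

For hydrogen, E_n = -13.6057 eV / n².

At n = 1: E_1 = -13.6057 / 1² = -13.60570 eV
At n = ∞: E_∞ = 0 eV

Ionization energy = E_∞ - E_1 = 0 - (-13.60570) = 13.60570 eV
Ionization energy ≈ 13.61 eV

This is also called the binding energy of the electron in state n = 1.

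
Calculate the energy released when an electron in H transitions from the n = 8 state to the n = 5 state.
0.33164 eV

The energy levels are E_n = -13.6057 eV / n².

Energy at n = 8: E_8 = -13.6057 / 8² = -0.21258906 eV
Energy at n = 5: E_5 = -13.6057 / 5² = -0.54422800 eV

For emission (electron falling to lower state), the photon energy is:
E_photon = E_8 - E_5 = |-0.21258906 - (-0.54422800)|
E_photon = 0.33164 eV

This energy is carried away by the emitted photon.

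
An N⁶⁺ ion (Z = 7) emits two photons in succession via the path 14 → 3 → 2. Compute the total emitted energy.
163.268 eV

The energy levels of N⁶⁺ are E_n = -13.6057 × 7² / n² eV.

First transition (14 → 3):
ΔE₁ = |E_3 - E_14|
ΔE₁ = |-74.075477778 - (-3.401425000)| = 70.674053 eV

Second transition (3 → 2):
ΔE₂ = |E_2 - E_3|
ΔE₂ = |-166.669825000 - (-74.075477778)| = 92.594347 eV

Total energy released:
E_total = ΔE₁ + ΔE₂ = 70.674053 + 92.594347 = 163.268 eV

Note: This equals the direct transition 14 → 2: 163.268 eV ✓
Energy is conserved regardless of the path taken.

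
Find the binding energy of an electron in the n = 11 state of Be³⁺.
1.79910 eV

The ionization energy is the energy needed to remove the electron completely (n → ∞).

For a hydrogen-like ion with Z = 4, E_n = -13.6057 Z² / n² eV.

At n = 11: E_11 = -13.6057 × 4² / 11² = -1.79910083 eV
At n = ∞: E_∞ = 0 eV

Ionization energy = E_∞ - E_11 = 0 - (-1.79910083) = 1.79910083 eV
Ionization energy ≈ 1.79910 eV

This is also called the binding energy of the electron in state n = 11.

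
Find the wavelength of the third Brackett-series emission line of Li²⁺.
240.5494 nm

The lines of a series are numbered from the longest wavelength (smallest ΔE) outward; the third line is the transition from n = n_f + 3 to n_f.
The Brackett series has all transitions ending at n_f = 4.

For Li²⁺ (Z = 3), the third line (γ-line) is the jump from n = 7 to n = 4:
E_7 = -13.6057 × 3² / 7² = -2.49900612 eV
E_4 = -13.6057 × 3² / 4² = -7.65320625 eV
ΔE = E_7 - E_4 = 5.15420013 eV

λ = hc/E = 1239.84 eV·nm / 5.15420013 eV
λ = 240.5494 nm

This is the γ-line of the Brackett series in Li²⁺.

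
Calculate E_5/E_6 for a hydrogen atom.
1.44

Using E_n = -13.6057 Z² / n² eV with Z = 1:

E_5 = -13.6057 / 5² = -13.6057 / 25 = -0.54422800 eV
E_6 = -13.6057 / 6² = -13.6057 / 36 = -0.37793611 eV

The ratio is:
E_5/E_6 = (-0.54422800) / (-0.37793611)
E_5/E_6 = (-13.6057/25) / (-13.6057/36)
E_5/E_6 = 36/25
E_5/E_6 = 1.44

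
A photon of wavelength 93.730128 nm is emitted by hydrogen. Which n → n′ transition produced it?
n = 6 → n = 1

First, find the photon energy from the wavelength (hc = 1239.84 eV·nm):
E = hc/λ = 1239.84 eV·nm / 93.730128 nm = 13.227764 eV

The energy levels of hydrogen satisfy E_n = -13.6057 / n² eV, so an emission n_i → n_f releases
ΔE = 13.6057 × (1/n_f² − 1/n_i²) eV.

Setting ΔE equal to the photon energy:
1/n_f² − 1/n_i² = 13.227764 / 13.6057 = 0.97222223

Since 1/n_i² must be positive, we need 1/n_f² > 0.97222223, i.e. n_f ≤ 1. For each allowed n_f, solve n_i = (1/n_f² − 0.97222223)^(−1/2) and check whether it is a whole number:
  n_f = 1: 1/n_i² = 1.00000000 − 0.97222223 = 0.02777777 → n_i = 6.000  → integer, n_i = 6 ✓

Only n_f = 1 gives an integer upper level, n_i = 6.

The transition is from n = 6 to n = 1 (emission).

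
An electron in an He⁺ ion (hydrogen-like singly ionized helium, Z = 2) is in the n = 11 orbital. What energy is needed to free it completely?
0.450 eV

The ionization energy is the energy needed to remove the electron completely (n → ∞).

For a hydrogen-like ion with Z = 2, E_n = -13.6057 Z² / n² eV.

At n = 11: E_11 = -13.6057 × 2² / 11² = -0.449775 eV
At n = ∞: E_∞ = 0 eV

Ionization energy = E_∞ - E_11 = 0 - (-0.449775) = 0.449775 eV
Ionization energy ≈ 0.450 eV

This is also called the binding energy of the electron in state n = 11.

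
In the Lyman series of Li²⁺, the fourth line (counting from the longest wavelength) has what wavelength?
10.547050 nm

The lines of a series are numbered from the longest wavelength (smallest ΔE) outward; the fourth line is the transition from n = n_f + 4 to n_f.
The Lyman series has all transitions ending at n_f = 1.

For Li²⁺ (Z = 3), the fourth line (δ-line) is the jump from n = 5 to n = 1:
E_5 = -13.6057 × 3² / 5² = -4.89805200 eV
E_1 = -13.6057 × 3² / 1² = -122.45130000 eV
ΔE = E_5 - E_1 = 117.55324800 eV

λ = hc/E = 1239.84 eV·nm / 117.55324800 eV
λ = 10.547050 nm

This is the δ-line of the Lyman series in Li²⁺.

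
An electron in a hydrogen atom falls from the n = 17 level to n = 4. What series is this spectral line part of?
Brackett series

The spectral series in hydrogen are named based on the final (lower) energy level:
- Lyman series: n_final = 1 (ultraviolet)
- Balmer series: n_final = 2 (visible/near-UV)
- Paschen series: n_final = 3 (infrared)
- Brackett series: n_final = 4 (infrared)
- Pfund series: n_final = 5 (far infrared)

Since this transition ends at n = 4, it belongs to the Brackett series.

For reference, this 17 → 4 line has photon energy
ΔE = 13.6057 eV × (1/4² - 1/17²) = 0.80327770 eV,
corresponding to wavelength λ = hc/ΔE = 1239.84 eV·nm / 0.80327770 eV = 1543.48 nm in the infrared region.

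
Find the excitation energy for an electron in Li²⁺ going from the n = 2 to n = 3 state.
17.007125 eV

The energy levels of a hydrogen-like atom are E_n = -13.6057 Z² eV / n².

Energy at n = 2: E_2 = -13.6057 × 3² / 2² = -30.612825000 eV
Energy at n = 3: E_3 = -13.6057 × 3² / 3² = -13.605700000 eV

The excitation energy is the difference:
ΔE = E_3 - E_2
ΔE = -13.605700000 - (-30.612825000)
ΔE = 17.007125 eV

Since this is positive, energy must be absorbed (photon absorption).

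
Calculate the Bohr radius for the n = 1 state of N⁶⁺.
0.007560 nm (or 0.075597 Å)

The Bohr radius formula is:
r_n = n² a₀ / Z

where a₀ = 0.052917721 nm is the Bohr radius.

For N⁶⁺ (Z = 7) at n = 1:
r_1 = 1² × 0.052917721 nm / 7
r_1 = 1 × 0.052917721 nm / 7
r_1 = 0.0529177 nm / 7
r_1 = 0.007560 nm

The electron orbits at approximately 0.007560 nm from the nucleus.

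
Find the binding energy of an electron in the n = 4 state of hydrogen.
0.85036 eV

The ionization energy is the energy needed to remove the electron completely (n → ∞).

For hydrogen, E_n = -13.6057 eV / n².

At n = 4: E_4 = -13.6057 / 4² = -0.85035625 eV
At n = ∞: E_∞ = 0 eV

Ionization energy = E_∞ - E_4 = 0 - (-0.85035625) = 0.85035625 eV
Ionization energy ≈ 0.85036 eV

This is also called the binding energy of the electron in state n = 4.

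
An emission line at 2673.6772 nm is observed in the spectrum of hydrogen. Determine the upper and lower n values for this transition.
n = 13 → n = 5

First, find the photon energy from the wavelength (hc = 1239.84 eV·nm):
E = hc/λ = 1239.84 eV·nm / 2673.6772 nm = 0.46372090 eV

The energy levels of hydrogen satisfy E_n = -13.6057 / n² eV, so an emission n_i → n_f releases
ΔE = 13.6057 × (1/n_f² − 1/n_i²) eV.

Setting ΔE equal to the photon energy:
1/n_f² − 1/n_i² = 0.46372090 / 13.6057 = 0.034082840

Since 1/n_i² must be positive, we need 1/n_f² > 0.034082840, i.e. n_f ≤ 5. For each allowed n_f, solve n_i = (1/n_f² − 0.034082840)^(−1/2) and check whether it is a whole number:
  n_f = 1: 1/n_i² = 1.000000000 − 0.034082840 = 0.965917160 → n_i = 1.017  (not an integer) ✗
  n_f = 2: 1/n_i² = 0.250000000 − 0.034082840 = 0.215917160 → n_i = 2.152  (not an integer) ✗
  n_f = 3: 1/n_i² = 0.111111111 − 0.034082840 = 0.077028271 → n_i = 3.603  (not an integer) ✗
  n_f = 4: 1/n_i² = 0.062500000 − 0.034082840 = 0.028417160 → n_i = 5.932  (not an integer) ✗
  n_f = 5: 1/n_i² = 0.040000000 − 0.034082840 = 0.005917160 → n_i = 13.000  → integer, n_i = 13 ✓

Only n_f = 5 gives an integer upper level, n_i = 13.

The transition is from n = 13 to n = 5 (emission).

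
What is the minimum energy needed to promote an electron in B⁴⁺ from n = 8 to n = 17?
4.14 eV

The energy levels of a hydrogen-like atom are E_n = -13.6057 Z² eV / n².

Energy at n = 8: E_8 = -13.6057 × 5² / 8² = -5.31473 eV
Energy at n = 17: E_17 = -13.6057 × 5² / 17² = -1.17696 eV

The excitation energy is the difference:
ΔE = E_17 - E_8
ΔE = -1.17696 - (-5.31473)
ΔE = 4.14 eV

Since this is positive, energy must be absorbed (photon absorption).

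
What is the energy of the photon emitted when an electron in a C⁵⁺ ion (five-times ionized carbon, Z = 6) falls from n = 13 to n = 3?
51.525 eV

The energy levels are E_n = -13.6057 Z² eV / n².

Energy at n = 13: E_13 = -13.6057 × 6² / 13² = -2.898256 eV
Energy at n = 3: E_3 = -13.6057 × 6² / 3² = -54.422800 eV

For emission (electron falling to lower state), the photon energy is:
E_photon = E_13 - E_3 = |-2.898256 - (-54.422800)|
E_photon = 51.525 eV

This energy is carried away by the emitted photon.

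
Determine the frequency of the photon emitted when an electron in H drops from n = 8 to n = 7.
1.5736e+13 Hz

First, find the transition energy:
E_8 = -13.6057 / 8² = -0.212589063 eV
E_7 = -13.6057 / 7² = -0.277667347 eV
|ΔE| = |E_7 - E_8| = 0.065078284 eV

Convert to Joules: E = 0.065078284 eV × (1.602177 × 10⁻¹⁹ J/eV) = 1.042669e-20 J

Using E = hf:
f = E/h = 1.042669e-20 J / (6.62607 × 10⁻³⁴ J·s)
f = 1.5736e+13 Hz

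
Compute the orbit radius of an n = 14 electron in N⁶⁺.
1.4817 nm (or 14.8170 Å)

The Bohr radius formula is:
r_n = n² a₀ / Z

where a₀ = 0.0529177 nm is the Bohr radius.

For N⁶⁺ (Z = 7) at n = 14:
r_14 = 14² × 0.0529177 nm / 7
r_14 = 196 × 0.0529177 nm / 7
r_14 = 10.37187 nm / 7
r_14 = 1.4817 nm

The electron orbits at approximately 1.4817 nm from the nucleus.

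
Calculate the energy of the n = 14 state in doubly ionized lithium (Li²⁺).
-0.62475 eV

For hydrogen-like ions, the energy levels scale with Z²:
E_n = -13.6057 Z² / n² eV

For Li²⁺ (Z = 3) at n = 14:
E_14 = -13.6057 × 3² / 14²
E_14 = -13.6057 × 9 / 196
E_14 = -122.4513 / 196
E_14 = -0.62475 eV

The energy is 9 times more negative than hydrogen at the same n due to the stronger nuclear charge.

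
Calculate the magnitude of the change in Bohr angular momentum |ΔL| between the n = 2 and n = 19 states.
1.7928e-33 J·s (or 17ℏ)

In the Bohr model, L_n = nℏ where ℏ = 1.054572e-34 J·s.

L_19 = 19ℏ = 2.003687e-33 J·s
L_2 = 2ℏ = 2.109144e-34 J·s

ΔL = L_19 - L_2 = (19 - 2)ℏ = 17ℏ
ΔL = 17 × 1.054572e-34 J·s = 1.7928e-33 J·s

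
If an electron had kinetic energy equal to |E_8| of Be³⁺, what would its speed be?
1.09385e+06 m/s (or 0.365% of c)

The binding energy at n = 8 for Be³⁺ is:
E_8 = -13.6057 × 4²/8² = -3.40142500 eV
|E_8| = 3.40142500 eV

Convert to Joules:
KE = 3.40142500 eV × (1.602177 × 10⁻¹⁹ J/eV) = 5.4496849e-19 J

Using KE = ½mv²:
v = √(2·KE/m_e)
v = √(2 × 5.4496849e-19 J / 9.10938 × 10⁻³¹ kg)
v = 1.09385e+06 m/s

This is approximately 0.365% the speed of light.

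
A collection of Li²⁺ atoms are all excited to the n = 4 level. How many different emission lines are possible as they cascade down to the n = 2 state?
3

The electron can occupy levels n = 2, 3, ..., 4 during de-excitation — that is m = 4 - 2 + 1 = 3 distinct levels.

The number of distinct spectral lines equals the number of ways to choose 2 of these m levels (each pair gives one possible emission transition):

Number of lines = m(m-1)/2 = 3×2/2 = 3

These correspond to all possible transitions between the 3 levels:
4 → 3, 4 → 2, 3 → 2

Each transition produces a photon with a unique energy (and thus wavelength). This count does not depend on Z.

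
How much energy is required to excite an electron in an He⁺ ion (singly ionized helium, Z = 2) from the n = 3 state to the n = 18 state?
5.87901 eV

The energy levels of a hydrogen-like atom are E_n = -13.6057 Z² eV / n².

Energy at n = 3: E_3 = -13.6057 × 2² / 3² = -6.04697778 eV
Energy at n = 18: E_18 = -13.6057 × 2² / 18² = -0.16797160 eV

The excitation energy is the difference:
ΔE = E_18 - E_3
ΔE = -0.16797160 - (-6.04697778)
ΔE = 5.87901 eV

Since this is positive, energy must be absorbed (photon absorption).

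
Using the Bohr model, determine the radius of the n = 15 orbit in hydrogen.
11.90649 nm (or 119.06487 Å)

The Bohr radius formula is:
r_n = n² a₀ / Z

where a₀ = 0.05291772 nm is the Bohr radius.

For H (Z = 1) at n = 15:
r_15 = 15² × 0.05291772 nm / 1
r_15 = 225 × 0.05291772 nm / 1
r_15 = 11.906487 nm / 1
r_15 = 11.90649 nm

The electron orbits at approximately 11.90649 nm from the nucleus.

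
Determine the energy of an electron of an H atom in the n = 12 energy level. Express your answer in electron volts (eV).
-0.09448 eV

The energy levels of a hydrogen-like atom are given by:
E_n = -13.6057 eV / n²

For n = 12:
E_12 = -13.6057 eV / 12²
E_12 = -13.6057 eV / 144
E_12 = -0.09448 eV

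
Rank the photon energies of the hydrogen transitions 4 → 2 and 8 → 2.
8 → 2

Calculate the energy for each transition:

Transition 4 → 2:
ΔE₁ = |E_2 - E_4| = |-13.6057/2² - (-13.6057/4²)|
ΔE₁ = |-3.401425000000 - (-0.850356250000)| = 2.551068750 eV

Transition 8 → 2:
ΔE₂ = |E_2 - E_8| = |-13.6057/2² - (-13.6057/8²)|
ΔE₂ = |-3.401425000000 - (-0.212589062500)| = 3.188835938 eV

Since 3.188835938 eV > 2.551068750 eV, the transition 8 → 2 emits the more energetic photon.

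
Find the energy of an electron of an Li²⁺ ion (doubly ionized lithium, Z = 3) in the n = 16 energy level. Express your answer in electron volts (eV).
-0.478325 eV

The energy levels of a hydrogen-like atom are given by:
E_n = -13.6057 Z² / n² eV  (with Z = 3 for Li²⁺)

For n = 16:
E_16 = -13.6057 × 3² / 16²
E_16 = -13.6057 × 9 / 256
E_16 = -0.478325 eV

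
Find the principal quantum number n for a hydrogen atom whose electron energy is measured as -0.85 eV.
n = 4

The exact energy levels follow E_n = -13.6057 eV / n².

The measured value (-0.85 eV) is reported to only 2 significant figures, so we must test candidate n values and see which one matches to that precision.

Candidate energies:
  n = 2:  E = -13.6057/2² = -3.40143 eV
  n = 3:  E = -13.6057/3² = -1.51174 eV
  n = 4:  E = -13.6057/4² = -0.85036 eV  ← matches
  n = 5:  E = -13.6057/5² = -0.54423 eV
  n = 6:  E = -13.6057/6² = -0.37794 eV

Checking against the measurement of -0.85 eV (2 sig figs), only n = 4 agrees:
E_4 = -0.85036 eV, which rounds to -0.85 eV ✓

Therefore n = 4.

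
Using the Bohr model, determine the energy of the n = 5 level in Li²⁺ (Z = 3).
-4.89805 eV

For hydrogen-like ions, the energy levels scale with Z²:
E_n = -13.6057 Z² / n² eV

For Li²⁺ (Z = 3) at n = 5:
E_5 = -13.6057 × 3² / 5²
E_5 = -13.6057 × 9 / 25
E_5 = -122.4513 / 25
E_5 = -4.89805 eV

The energy is 9 times more negative than hydrogen at the same n due to the stronger nuclear charge.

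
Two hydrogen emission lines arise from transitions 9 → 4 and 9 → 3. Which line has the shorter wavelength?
9 → 3

Calculate the energy for each transition:

Transition 9 → 4:
ΔE₁ = |E_4 - E_9| = |-13.6057/4² - (-13.6057/9²)|
ΔE₁ = |-0.8503562500 - (-0.1679716049)| = 0.6823846 eV

Transition 9 → 3:
ΔE₂ = |E_3 - E_9| = |-13.6057/3² - (-13.6057/9²)|
ΔE₂ = |-1.5117444444 - (-0.1679716049)| = 1.3437728 eV

Since 1.3437728 eV > 0.6823846 eV, the transition 9 → 3 emits the more energetic photon.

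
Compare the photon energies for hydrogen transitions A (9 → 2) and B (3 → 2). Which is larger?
9 → 2

Calculate the energy for each transition:

Transition 9 → 2:
ΔE₁ = |E_2 - E_9| = |-13.6057/2² - (-13.6057/9²)|
ΔE₁ = |-3.401425000 - (-0.167971605)| = 3.233453 eV

Transition 3 → 2:
ΔE₂ = |E_2 - E_3| = |-13.6057/2² - (-13.6057/3²)|
ΔE₂ = |-3.401425000 - (-1.511744444)| = 1.889681 eV

Since 3.233453 eV > 1.889681 eV, the transition 9 → 2 emits the more energetic photon.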